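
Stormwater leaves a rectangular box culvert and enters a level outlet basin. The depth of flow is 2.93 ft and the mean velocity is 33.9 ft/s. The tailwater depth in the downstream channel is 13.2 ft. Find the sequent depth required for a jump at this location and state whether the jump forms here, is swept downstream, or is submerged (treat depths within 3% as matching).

Fr₁ = V₁/√(g·y₁) = 33.9/√(32.2×2.93) = 3.49.
Conjugate-depth relation: y₂/y₁ = ½[√(1 + 8Fr₁²) − 1] = ½[√98.45 − 1] = 4.46.
y₂ = 4.46 × 2.93 = 13.1 ft.
Tailwater y_tw = 13.2 ft: y_tw ≈ y₂, so the jump forms here.

y₂ = 13.1 ft; the jump forms here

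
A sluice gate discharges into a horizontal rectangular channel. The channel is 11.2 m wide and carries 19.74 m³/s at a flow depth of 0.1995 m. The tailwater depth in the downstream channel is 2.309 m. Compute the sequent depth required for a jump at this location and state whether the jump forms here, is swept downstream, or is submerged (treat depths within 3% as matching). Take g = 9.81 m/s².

y₂ = 1.685 m; the jump is submerged

q = Q/b = 19.74/11.2 = 1.763 m²/s; V₁ = q/y₁ = 8.835 m/s. Fr₁ = V₁/√(g·y₁) = 6.315.
Conjugate-depth relation: y₂/y₁ = ½[√(1 + 8Fr₁²) − 1] = ½[√320.04 − 1] = 8.445.
y₂ = 8.445 × 0.1995 = 1.685 m.
Tailwater y_tw = 2.309 m: y_tw > y₂, so the jump is submerged.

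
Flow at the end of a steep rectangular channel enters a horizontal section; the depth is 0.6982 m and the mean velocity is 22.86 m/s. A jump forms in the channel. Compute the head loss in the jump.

Fr₁ = V₁/√(g·y₁) = 22.86/√(9.81×0.6982) = 8.735.
Bélanger equation: y₂/y₁ = ½[√(1 + 8Fr₁²) − 1] = ½[√611.37 − 1] = 11.86.
y₂ = 11.86 × 0.6982 = 8.283 m.
Head loss: ΔE = (y₂ − y₁)³/(4y₁y₂) = (8.283 − 0.6982)³/(4×0.6982×8.283) = 436.3/23.13 = 18.86 m.

ΔE = 18.86 m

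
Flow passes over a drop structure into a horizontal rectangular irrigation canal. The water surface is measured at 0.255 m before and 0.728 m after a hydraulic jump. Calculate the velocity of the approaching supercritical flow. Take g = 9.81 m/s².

V₁ = 3.71 m/s

For a rectangular channel the momentum equation gives q² = ½·g·y₁·y₂·(y₁ + y₂) = ½×9.81×0.255×0.728×0.983 = 0.895.
q = √0.895 = 0.946 m²/s.
V₁ = q/y₁ = 0.946/0.255 = 3.71 m/s.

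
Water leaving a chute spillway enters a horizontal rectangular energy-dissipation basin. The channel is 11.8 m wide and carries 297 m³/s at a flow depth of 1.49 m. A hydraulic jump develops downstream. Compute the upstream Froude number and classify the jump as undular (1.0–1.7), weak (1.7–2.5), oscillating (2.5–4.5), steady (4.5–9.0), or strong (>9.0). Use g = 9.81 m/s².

q = Q/b = 297/11.8 = 25.2 m²/s; V₁ = q/y₁ = 16.9 m/s. Fr₁ = V₁/√(g·y₁) = 4.42.
Fr₁ = 4.42 lies in the oscillating range.

Fr₁ = 4.42; oscillating jump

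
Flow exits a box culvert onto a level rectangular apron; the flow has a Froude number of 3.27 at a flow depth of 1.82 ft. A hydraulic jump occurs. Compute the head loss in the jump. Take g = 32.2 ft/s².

Fr₁ = 3.27 (given).
By Bélanger, y₂/y₁ = ½[√(1 + 8Fr₁²) − 1] = ½[√86.54 − 1] = 4.15.
y₂ = 4.15 × 1.82 = 7.56 ft.
Head loss: ΔE = (y₂ − y₁)³/(4y₁y₂) = (7.56 − 1.82)³/(4×1.82×7.56) = 189/55.0 = 3.43 ft.

ΔE = 3.43 ft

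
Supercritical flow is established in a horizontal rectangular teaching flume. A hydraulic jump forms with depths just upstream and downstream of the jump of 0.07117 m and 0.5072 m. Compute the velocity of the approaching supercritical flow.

For a rectangular channel the momentum equation gives q² = ½·g·y₁·y₂·(y₁ + y₂) = ½×9.81×0.07117×0.5072×0.5784 = 0.1024.
q = √0.1024 = 0.3200 m²/s.
V₁ = q/y₁ = 0.3200/0.07117 = 4.496 m/s.

V₁ = 4.496 m/s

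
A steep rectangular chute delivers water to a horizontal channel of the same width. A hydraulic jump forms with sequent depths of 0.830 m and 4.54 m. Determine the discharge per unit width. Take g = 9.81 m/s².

For a rectangular channel the momentum equation gives q² = ½·g·y₁·y₂·(y₁ + y₂) = ½×9.81×0.830×4.54×5.37 = 99.3.
q = √99.3 = 9.96 m²/s.

q = 9.96 m²/s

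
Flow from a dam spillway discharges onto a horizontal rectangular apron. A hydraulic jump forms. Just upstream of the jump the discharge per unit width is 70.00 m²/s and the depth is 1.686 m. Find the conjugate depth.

V₁ = q/y₁ = 70.00/1.686 = 41.52 m/s. Fr₁ = V₁/√(g·y₁) = 41.52/√(9.81×1.686) = 10.21.
Conjugate-depth relation: y₂/y₁ = ½[√(1 + 8Fr₁²) − 1] = ½[√834.77 − 1] = 13.95.
y₂ = 13.95 × 1.686 = 23.51 m.

y₂ = 23.51 m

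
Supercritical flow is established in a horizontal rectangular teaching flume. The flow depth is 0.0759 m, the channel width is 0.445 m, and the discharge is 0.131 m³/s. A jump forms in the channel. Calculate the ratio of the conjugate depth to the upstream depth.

y₂/y₁ = 5.88

q = Q/b = 0.131/0.445 = 0.294 m²/s; V₁ = q/y₁ = 3.88 m/s. Fr₁ = V₁/√(g·y₁) = 4.49.
From the momentum equation for a rectangular channel, y₂/y₁ = ½[√(1 + 8Fr₁²) − 1] = ½[√162.6 − 1] = 5.88.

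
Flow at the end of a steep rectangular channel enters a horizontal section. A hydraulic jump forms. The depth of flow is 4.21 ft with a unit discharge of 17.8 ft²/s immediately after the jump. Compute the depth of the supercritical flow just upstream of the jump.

y₁ = 0.913 ft

V₂ = q/y₂ = 17.8/4.21 = 4.23 ft/s; Fr₂ = V₂/√(g·y₂) = 0.363.
The Bélanger relation is symmetric: y₁/y₂ = ½[√(1 + 8Fr₂²) − 1] = ½[√2.055 − 1] = 0.217.
y₁ = 0.217 × 4.21 = 0.913 ft.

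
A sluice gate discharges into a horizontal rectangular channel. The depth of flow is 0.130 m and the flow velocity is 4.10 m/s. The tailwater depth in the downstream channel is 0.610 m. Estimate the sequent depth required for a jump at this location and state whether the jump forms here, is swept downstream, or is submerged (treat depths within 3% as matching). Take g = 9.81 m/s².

y₂ = 0.606 m; the jump forms here

Fr₁ = V₁/√(g·y₁) = 4.10/√(9.81×0.130) = 3.63.
Conjugate-depth relation: y₂/y₁ = ½[√(1 + 8Fr₁²) − 1] = ½[√106.4 − 1] = 4.66.
y₂ = 4.66 × 0.130 = 0.606 m.
Tailwater y_tw = 0.610 m: y_tw ≈ y₂, so the jump forms here.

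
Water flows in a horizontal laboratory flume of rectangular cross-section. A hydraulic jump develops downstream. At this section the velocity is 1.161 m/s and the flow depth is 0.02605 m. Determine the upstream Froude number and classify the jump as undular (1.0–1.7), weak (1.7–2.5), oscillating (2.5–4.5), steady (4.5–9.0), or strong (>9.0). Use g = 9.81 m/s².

Fr₁ = V₁/√(g·y₁) = 1.161/√(9.81×0.02605) = 2.297.
Fr₁ = 2.297 lies in the weak range.

Fr₁ = 2.297; weak jump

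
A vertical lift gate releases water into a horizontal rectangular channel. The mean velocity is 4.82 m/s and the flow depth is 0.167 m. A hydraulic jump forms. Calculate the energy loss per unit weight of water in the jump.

ΔE = 0.491 m

Fr₁ = V₁/√(g·y₁) = 4.82/√(9.81×0.167) = 3.77.
Conjugate-depth relation: y₂/y₁ = ½[√(1 + 8Fr₁²) − 1] = ½[√114.4 − 1] = 4.85.
y₂ = 4.85 × 0.167 = 0.810 m.
Head loss: ΔE = (y₂ − y₁)³/(4y₁y₂) = (0.810 − 0.167)³/(4×0.167×0.810) = 0.266/0.541 = 0.491 m.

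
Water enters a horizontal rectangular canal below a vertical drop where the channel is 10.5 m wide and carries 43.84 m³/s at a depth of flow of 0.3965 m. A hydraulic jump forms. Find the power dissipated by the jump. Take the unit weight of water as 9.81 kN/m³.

q = Q/b = 43.84/10.5 = 4.175 m²/s; V₁ = q/y₁ = 10.53 m/s. Fr₁ = V₁/√(g·y₁) = 5.339.
Conjugate-depth relation: y₂/y₁ = ½[√(1 + 8Fr₁²) − 1] = ½[√229.06 − 1] = 7.067.
y₂ = 7.067 × 0.3965 = 2.802 m.
V₂ = q/y₂ = 4.175/2.802 = 1.490 m/s. E₁ = y₁ + V₁²/2g = 6.048 m; E₂ = y₂ + V₂²/2g = 2.915 m. ΔE = E₁ − E₂ = 3.133 m.
P = γ·Q·ΔE = 9.81 × 43.84 × 3.133 = 1347 kW.

P = 1347 kW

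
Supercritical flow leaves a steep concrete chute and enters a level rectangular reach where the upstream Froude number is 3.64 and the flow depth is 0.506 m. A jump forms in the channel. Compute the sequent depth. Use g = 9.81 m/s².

y₂ = 2.36 m

Fr₁ = 3.64 (given).
From the momentum equation for a rectangular channel, y₂/y₁ = ½[√(1 + 8Fr₁²) − 1] = ½[√107.0 − 1] = 4.67.
y₂ = 4.67 × 0.506 = 2.36 m.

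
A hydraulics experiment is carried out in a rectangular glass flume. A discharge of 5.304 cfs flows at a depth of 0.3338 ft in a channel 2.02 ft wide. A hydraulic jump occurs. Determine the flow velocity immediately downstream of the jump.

V₂ = 2.685 ft/s

q = Q/b = 5.304/2.02 = 2.626 ft²/s; V₁ = q/y₁ = 7.866 ft/s. Fr₁ = V₁/√(g·y₁) = 2.399.
From the momentum equation for a rectangular channel, y₂/y₁ = ½[√(1 + 8Fr₁²) − 1] = ½[√47.055 − 1] = 2.930.
y₂ = 2.930 × 0.3338 = 0.9780 ft.
V₂ = q/y₂ = 2.626/0.9780 = 2.685 ft/s.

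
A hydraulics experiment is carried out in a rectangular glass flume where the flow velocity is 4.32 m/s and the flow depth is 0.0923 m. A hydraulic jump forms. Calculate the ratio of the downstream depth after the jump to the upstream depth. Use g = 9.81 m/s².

y₂/y₁ = 5.94

Fr₁ = V₁/√(g·y₁) = 4.32/√(9.81×0.0923) = 4.54.
Conjugate-depth relation: y₂/y₁ = ½[√(1 + 8Fr₁²) − 1] = ½[√165.9 − 1] = 5.94.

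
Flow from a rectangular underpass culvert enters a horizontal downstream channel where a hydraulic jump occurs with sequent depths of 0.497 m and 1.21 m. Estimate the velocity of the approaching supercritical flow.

V₁ = 4.51 m/s

For a rectangular channel the momentum equation gives q² = ½·g·y₁·y₂·(y₁ + y₂) = ½×9.81×0.497×1.21×1.71 = 5.04.
q = √5.04 = 2.24 m²/s.
V₁ = q/y₁ = 2.24/0.497 = 4.51 m/s.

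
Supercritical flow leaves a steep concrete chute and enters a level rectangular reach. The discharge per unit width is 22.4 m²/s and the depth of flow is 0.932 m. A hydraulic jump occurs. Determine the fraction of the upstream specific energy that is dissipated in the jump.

V₁ = q/y₁ = 22.4/0.932 = 24.0 m/s. Fr₁ = V₁/√(g·y₁) = 24.0/√(9.81×0.932) = 7.95.
By Bélanger, y₂/y₁ = ½[√(1 + 8Fr₁²) − 1] = ½[√506.4 − 1] = 10.8.
y₂ = 10.8 × 0.932 = 10.0 m.
E₁ = y₁ + V₁²/2g = 30.4 m. ΔE = (y₂ − y₁)³/(4y₁y₂) = 20.1 m. ΔE/E₁ = 20.1/30.4 = 0.662.

ΔE/E₁ = 0.662 (66.2%)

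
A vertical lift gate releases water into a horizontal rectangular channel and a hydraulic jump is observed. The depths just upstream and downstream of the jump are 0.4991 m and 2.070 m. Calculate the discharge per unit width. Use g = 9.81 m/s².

For a rectangular channel the momentum equation gives q² = ½·g·y₁·y₂·(y₁ + y₂) = ½×9.81×0.4991×2.070×2.569 = 13.02.
q = √13.02 = 3.608 m²/s.

q = 3.608 m²/s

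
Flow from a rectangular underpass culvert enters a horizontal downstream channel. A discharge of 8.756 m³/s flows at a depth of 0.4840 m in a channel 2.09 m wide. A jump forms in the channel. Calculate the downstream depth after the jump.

q = Q/b = 8.756/2.09 = 4.189 m²/s; V₁ = q/y₁ = 8.656 m/s. Fr₁ = V₁/√(g·y₁) = 3.972.
Bélanger equation: y₂/y₁ = ½[√(1 + 8Fr₁²) − 1] = ½[√127.24 − 1] = 5.140.
y₂ = 5.140 × 0.4840 = 2.488 m.

y₂ = 2.488 m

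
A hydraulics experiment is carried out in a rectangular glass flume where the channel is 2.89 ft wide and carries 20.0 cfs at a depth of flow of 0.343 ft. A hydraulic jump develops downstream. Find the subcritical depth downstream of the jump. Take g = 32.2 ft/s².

y₂ = 2.78 ft

q = Q/b = 20.0/2.89 = 6.92 ft²/s; V₁ = q/y₁ = 20.2 ft/s. Fr₁ = V₁/√(g·y₁) = 6.07.
By Bélanger, y₂/y₁ = ½[√(1 + 8Fr₁²) − 1] = ½[√295.9 − 1] = 8.10.
y₂ = 8.10 × 0.343 = 2.78 ft.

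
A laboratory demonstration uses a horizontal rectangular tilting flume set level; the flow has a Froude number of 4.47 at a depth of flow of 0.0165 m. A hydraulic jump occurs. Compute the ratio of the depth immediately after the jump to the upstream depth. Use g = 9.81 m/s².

Fr₁ = 4.47 (given).
Sequent-depth ratio: y₂/y₁ = ½[√(1 + 8Fr₁²) − 1] = ½[√160.8 − 1] = 5.84.

y₂/y₁ = 5.84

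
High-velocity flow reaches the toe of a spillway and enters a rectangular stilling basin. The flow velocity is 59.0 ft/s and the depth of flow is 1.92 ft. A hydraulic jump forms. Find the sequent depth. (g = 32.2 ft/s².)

Fr₁ = V₁/√(g·y₁) = 59.0/√(32.2×1.92) = 7.50.
From the momentum equation for a rectangular channel, y₂/y₁ = ½[√(1 + 8Fr₁²) − 1] = ½[√451.4 − 1] = 10.1.
y₂ = 10.1 × 1.92 = 19.4 ft.

y₂ = 19.4 ft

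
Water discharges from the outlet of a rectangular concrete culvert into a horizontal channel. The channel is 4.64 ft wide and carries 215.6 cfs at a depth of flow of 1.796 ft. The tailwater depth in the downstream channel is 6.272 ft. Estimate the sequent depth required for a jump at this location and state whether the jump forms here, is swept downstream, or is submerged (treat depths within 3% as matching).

q = Q/b = 215.6/4.64 = 46.47 ft²/s; V₁ = q/y₁ = 25.87 ft/s. Fr₁ = V₁/√(g·y₁) = 3.402.
From the momentum equation for a rectangular channel, y₂/y₁ = ½[√(1 + 8Fr₁²) − 1] = ½[√93.593 − 1] = 4.337.
y₂ = 4.337 × 1.796 = 7.790 ft.
Tailwater y_tw = 6.272 ft: y_tw < y₂, so the jump is swept downstream.

y₂ = 7.790 ft; the jump is swept downstream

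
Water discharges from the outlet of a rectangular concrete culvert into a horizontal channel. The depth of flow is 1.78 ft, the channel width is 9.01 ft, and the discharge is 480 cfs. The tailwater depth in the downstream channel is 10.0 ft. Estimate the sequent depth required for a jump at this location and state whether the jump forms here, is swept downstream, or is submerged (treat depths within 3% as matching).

q = Q/b = 480/9.01 = 53.3 ft²/s; V₁ = q/y₁ = 29.9 ft/s. Fr₁ = V₁/√(g·y₁) = 3.95.
By Bélanger, y₂/y₁ = ½[√(1 + 8Fr₁²) − 1] = ½[√126.0 − 1] = 5.11.
y₂ = 5.11 × 1.78 = 9.10 ft.
Tailwater y_tw = 10.0 ft: y_tw > y₂, so the jump is submerged.

y₂ = 9.10 ft; the jump is submerged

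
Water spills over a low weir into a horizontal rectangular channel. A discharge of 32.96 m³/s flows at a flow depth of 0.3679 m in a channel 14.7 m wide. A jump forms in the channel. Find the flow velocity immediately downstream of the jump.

V₂ = 1.500 m/s

q = Q/b = 32.96/14.7 = 2.242 m²/s; V₁ = q/y₁ = 6.095 m/s. Fr₁ = V₁/√(g·y₁) = 3.208.
From the momentum equation for a rectangular channel, y₂/y₁ = ½[√(1 + 8Fr₁²) − 1] = ½[√83.333 − 1] = 4.064.
y₂ = 4.064 × 0.3679 = 1.495 m.
V₂ = q/y₂ = 2.242/1.495 = 1.500 m/s.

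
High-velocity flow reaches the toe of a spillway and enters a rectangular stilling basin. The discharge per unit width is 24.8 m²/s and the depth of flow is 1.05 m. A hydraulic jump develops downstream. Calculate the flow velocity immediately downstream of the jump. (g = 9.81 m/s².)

V₁ = q/y₁ = 24.8/1.05 = 23.6 m/s. Fr₁ = V₁/√(g·y₁) = 23.6/√(9.81×1.05) = 7.36.
Bélanger equation: y₂/y₁ = ½[√(1 + 8Fr₁²) − 1] = ½[√434.3 − 1] = 9.92.
y₂ = 9.92 × 1.05 = 10.4 m.
V₂ = q/y₂ = 24.8/10.4 = 2.38 m/s.

V₂ = 2.38 m/s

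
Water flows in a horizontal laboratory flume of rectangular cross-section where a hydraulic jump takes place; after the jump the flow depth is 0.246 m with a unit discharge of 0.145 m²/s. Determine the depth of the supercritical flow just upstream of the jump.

V₂ = q/y₂ = 0.145/0.246 = 0.589 m/s; Fr₂ = V₂/√(g·y₂) = 0.379.
Applying the sequent-depth relation in reverse, y₁/y₂ = ½[√(1 + 8Fr₂²) − 1] = ½[√2.152 − 1] = 0.233.
y₁ = 0.233 × 0.246 = 0.0574 m.

y₁ = 0.0574 m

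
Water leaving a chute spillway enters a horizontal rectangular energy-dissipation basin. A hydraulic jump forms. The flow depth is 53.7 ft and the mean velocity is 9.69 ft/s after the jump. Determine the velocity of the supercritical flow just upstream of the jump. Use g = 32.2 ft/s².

V₁ = 98.0 ft/s

Fr₂ = V₂/√(g·y₂) = 9.69/√(32.2×53.7) = 0.233.
The Bélanger relation is symmetric: y₁/y₂ = ½[√(1 + 8Fr₂²) − 1] = ½[√1.434 − 1] = 0.0988.
y₁ = 0.0988 × 53.7 = 5.31 ft.
V₁ = q/y₁ = 520/5.31 = 98.0 ft/s.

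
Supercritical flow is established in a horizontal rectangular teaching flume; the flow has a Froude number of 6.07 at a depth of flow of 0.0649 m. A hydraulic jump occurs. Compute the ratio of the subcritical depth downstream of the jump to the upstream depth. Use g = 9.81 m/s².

y₂/y₁ = 8.10

Fr₁ = 6.07 (given).
Conjugate-depth relation: y₂/y₁ = ½[√(1 + 8Fr₁²) − 1] = ½[√295.8 − 1] = 8.10.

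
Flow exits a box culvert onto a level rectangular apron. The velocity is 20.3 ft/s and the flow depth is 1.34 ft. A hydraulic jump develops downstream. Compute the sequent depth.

y₂ = 5.22 ft

Fr₁ = V₁/√(g·y₁) = 20.3/√(32.2×1.34) = 3.09.
Sequent-depth ratio: y₂/y₁ = ½[√(1 + 8Fr₁²) − 1] = ½[√77.40 − 1] = 3.90.
y₂ = 3.90 × 1.34 = 5.22 ft.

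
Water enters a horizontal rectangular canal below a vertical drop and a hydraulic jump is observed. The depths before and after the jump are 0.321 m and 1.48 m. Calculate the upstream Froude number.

Fr₁ = 3.60

For a rectangular channel the momentum equation gives q² = ½·g·y₁·y₂·(y₁ + y₂) = ½×9.81×0.321×1.48×1.80 = 4.20.
q = √4.20 = 2.05 m²/s.
V₁ = q/y₁ = 6.38 m/s; Fr₁ = V₁/√(g·y₁) = 3.60.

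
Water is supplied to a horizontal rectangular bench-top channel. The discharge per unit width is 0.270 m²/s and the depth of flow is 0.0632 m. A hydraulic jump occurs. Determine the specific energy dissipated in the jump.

V₁ = q/y₁ = 0.270/0.0632 = 4.27 m/s. Fr₁ = V₁/√(g·y₁) = 4.27/√(9.81×0.0632) = 5.43.
Conjugate-depth relation: y₂/y₁ = ½[√(1 + 8Fr₁²) − 1] = ½[√236.5 − 1] = 7.19.
y₂ = 7.19 × 0.0632 = 0.454 m.
V₂ = q/y₂ = 0.270/0.454 = 0.594 m/s. E₁ = y₁ + V₁²/2g = 0.993 m; E₂ = y₂ + V₂²/2g = 0.472 m. ΔE = E₁ − E₂ = 0.521 m.

ΔE = 0.521 m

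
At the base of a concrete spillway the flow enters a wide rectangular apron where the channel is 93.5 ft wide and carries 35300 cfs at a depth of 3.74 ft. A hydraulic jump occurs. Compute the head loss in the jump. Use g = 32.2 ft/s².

q = Q/b = 35300/93.5 = 378 ft²/s; V₁ = q/y₁ = 101 ft/s. Fr₁ = V₁/√(g·y₁) = 9.20.
Conjugate-depth relation: y₂/y₁ = ½[√(1 + 8Fr₁²) − 1] = ½[√677.9 − 1] = 12.5.
y₂ = 12.5 × 3.74 = 46.8 ft.
Head loss: ΔE = (y₂ − y₁)³/(4y₁y₂) = (46.8 − 3.74)³/(4×3.74×46.8) = 79949/700 = 114 ft.

ΔE = 114 ft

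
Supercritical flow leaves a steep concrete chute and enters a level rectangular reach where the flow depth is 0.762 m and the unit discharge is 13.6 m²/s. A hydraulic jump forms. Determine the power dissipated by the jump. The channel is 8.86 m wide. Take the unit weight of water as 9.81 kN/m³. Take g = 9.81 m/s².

P = 11964 kW

V₁ = q/y₁ = 13.6/0.762 = 17.8 m/s. Fr₁ = V₁/√(g·y₁) = 17.8/√(9.81×0.762) = 6.53.
From the momentum equation for a rectangular channel, y₂/y₁ = ½[√(1 + 8Fr₁²) − 1] = ½[√341.9 − 1] = 8.75.
y₂ = 8.75 × 0.762 = 6.66 m.
V₂ = q/y₂ = 13.6/6.66 = 2.04 m/s. E₁ = y₁ + V₁²/2g = 17.0 m; E₂ = y₂ + V₂²/2g = 6.88 m. ΔE = E₁ − E₂ = 10.1 m.
Q = q·b = 13.6 × 8.86 = 120 m³/s. P = γ·Q·ΔE = 9.81 × 120 × 10.1 = 11964 kW.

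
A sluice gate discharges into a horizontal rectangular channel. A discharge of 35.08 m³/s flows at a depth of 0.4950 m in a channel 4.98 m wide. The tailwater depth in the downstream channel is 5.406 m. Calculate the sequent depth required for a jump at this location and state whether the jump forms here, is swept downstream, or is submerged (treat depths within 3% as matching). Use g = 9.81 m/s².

y₂ = 4.280 m; the jump is submerged

q = Q/b = 35.08/4.98 = 7.044 m²/s; V₁ = q/y₁ = 14.23 m/s. Fr₁ = V₁/√(g·y₁) = 6.458.
By Bélanger, y₂/y₁ = ½[√(1 + 8Fr₁²) − 1] = ½[√334.63 − 1] = 8.646.
y₂ = 8.646 × 0.4950 = 4.280 m.
Tailwater y_tw = 5.406 m: y_tw > y₂, so the jump is submerged.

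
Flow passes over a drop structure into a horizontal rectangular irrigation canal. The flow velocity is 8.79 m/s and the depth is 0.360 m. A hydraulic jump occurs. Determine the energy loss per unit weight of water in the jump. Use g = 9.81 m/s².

ΔE = 1.99 m

Fr₁ = V₁/√(g·y₁) = 8.79/√(9.81×0.360) = 4.68.
Sequent-depth ratio: y₂/y₁ = ½[√(1 + 8Fr₁²) − 1] = ½[√176.0 − 1] = 6.13.
y₂ = 6.13 × 0.360 = 2.21 m.
Head loss: ΔE = (y₂ − y₁)³/(4y₁y₂) = (2.21 − 0.360)³/(4×0.360×2.21) = 6.31/3.18 = 1.99 m.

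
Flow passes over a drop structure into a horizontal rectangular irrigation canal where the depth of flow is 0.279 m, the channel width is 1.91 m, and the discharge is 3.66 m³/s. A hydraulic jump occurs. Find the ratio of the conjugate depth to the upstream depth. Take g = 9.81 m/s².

q = Q/b = 3.66/1.91 = 1.92 m²/s; V₁ = q/y₁ = 6.87 m/s. Fr₁ = V₁/√(g·y₁) = 4.15.
Conjugate-depth relation: y₂/y₁ = ½[√(1 + 8Fr₁²) − 1] = ½[√138.9 − 1] = 5.39.

y₂/y₁ = 5.39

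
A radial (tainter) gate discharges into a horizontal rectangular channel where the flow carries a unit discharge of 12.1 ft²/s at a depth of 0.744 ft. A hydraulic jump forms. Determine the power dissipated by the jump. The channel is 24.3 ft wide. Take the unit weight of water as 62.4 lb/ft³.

P = 49.3 hp

V₁ = q/y₁ = 12.1/0.744 = 16.3 ft/s. Fr₁ = V₁/√(g·y₁) = 16.3/√(32.2×0.744) = 3.32.
Bélanger equation: y₂/y₁ = ½[√(1 + 8Fr₁²) − 1] = ½[√89.33 − 1] = 4.23.
y₂ = 4.23 × 0.744 = 3.14 ft.
V₂ = q/y₂ = 12.1/3.14 = 3.85 ft/s. E₁ = y₁ + V₁²/2g = 4.85 ft; E₂ = y₂ + V₂²/2g = 3.37 ft. ΔE = E₁ − E₂ = 1.48 ft.
Q = q·b = 12.1 × 24.3 = 294 cfs. P = γ·Q·ΔE/550 = 62.4 × 294 × 1.48 / 550 = 49.3 hp.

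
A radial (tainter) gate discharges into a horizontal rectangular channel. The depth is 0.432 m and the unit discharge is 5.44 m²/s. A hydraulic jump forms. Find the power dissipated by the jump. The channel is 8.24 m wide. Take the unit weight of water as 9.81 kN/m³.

P = 2140 kW

V₁ = q/y₁ = 5.44/0.432 = 12.6 m/s. Fr₁ = V₁/√(g·y₁) = 12.6/√(9.81×0.432) = 6.12.
Conjugate-depth relation: y₂/y₁ = ½[√(1 + 8Fr₁²) − 1] = ½[√300.3 − 1] = 8.17.
y₂ = 8.17 × 0.432 = 3.53 m.
Head loss: ΔE = (y₂ − y₁)³/(4y₁y₂) = (3.53 − 0.432)³/(4×0.432×3.53) = 29.7/6.10 = 4.87 m.
Q = q·b = 5.44 × 8.24 = 44.8 m³/s. P = γ·Q·ΔE = 9.81 × 44.8 × 4.87 = 2140 kW.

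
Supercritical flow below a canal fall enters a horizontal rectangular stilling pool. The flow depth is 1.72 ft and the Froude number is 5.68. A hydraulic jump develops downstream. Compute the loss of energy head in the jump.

Fr₁ = 5.68 (given).
Bélanger equation: y₂/y₁ = ½[√(1 + 8Fr₁²) − 1] = ½[√259.1 − 1] = 7.55.
y₂ = 7.55 × 1.72 = 13.0 ft.
V₁ = Fr₁·√(g·y₁) = 5.68×√(32.2×1.72) = 42.3 ft/s; q = V₁·y₁ = 72.7 ft²/s. V₂ = q/y₂ = 72.7/13.0 = 5.60 ft/s. E₁ = y₁ + V₁²/2g = 29.5 ft; E₂ = y₂ + V₂²/2g = 13.5 ft. ΔE = E₁ − E₂ = 16.0 ft.

ΔE = 16.0 ft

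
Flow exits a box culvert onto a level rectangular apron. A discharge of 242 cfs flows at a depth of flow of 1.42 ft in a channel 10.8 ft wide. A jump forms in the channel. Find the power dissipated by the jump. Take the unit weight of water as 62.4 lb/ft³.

P = 21.3 hp

q = Q/b = 242/10.8 = 22.4 ft²/s; V₁ = q/y₁ = 15.8 ft/s. Fr₁ = V₁/√(g·y₁) = 2.33.
Conjugate-depth relation: y₂/y₁ = ½[√(1 + 8Fr₁²) − 1] = ½[√44.57 − 1] = 2.84.
y₂ = 2.84 × 1.42 = 4.03 ft.
Head loss: ΔE = (y₂ − y₁)³/(4y₁y₂) = (4.03 − 1.42)³/(4×1.42×4.03) = 17.8/22.9 = 0.777 ft.
P = γ·Q·ΔE/550 = 62.4 × 242 × 0.777 / 550 = 21.3 hp.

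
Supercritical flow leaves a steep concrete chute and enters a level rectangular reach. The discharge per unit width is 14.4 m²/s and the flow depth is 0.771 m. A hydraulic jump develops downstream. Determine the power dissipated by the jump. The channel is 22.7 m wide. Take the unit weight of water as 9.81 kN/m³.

P = 36259 kW

V₁ = q/y₁ = 14.4/0.771 = 18.7 m/s. Fr₁ = V₁/√(g·y₁) = 18.7/√(9.81×0.771) = 6.79.
Bélanger equation: y₂/y₁ = ½[√(1 + 8Fr₁²) − 1] = ½[√370.0 − 1] = 9.12.
y₂ = 9.12 × 0.771 = 7.03 m.
V₂ = q/y₂ = 14.4/7.03 = 2.05 m/s. E₁ = y₁ + V₁²/2g = 18.6 m; E₂ = y₂ + V₂²/2g = 7.24 m. ΔE = E₁ − E₂ = 11.3 m.
Q = q·b = 14.4 × 22.7 = 327 m³/s. P = γ·Q·ΔE = 9.81 × 327 × 11.3 = 36259 kW.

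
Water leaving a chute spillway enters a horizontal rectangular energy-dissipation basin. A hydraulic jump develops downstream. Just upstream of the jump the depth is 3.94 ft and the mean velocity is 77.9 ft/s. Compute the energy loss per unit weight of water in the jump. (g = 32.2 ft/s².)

ΔE = 60.5 ft

Fr₁ = V₁/√(g·y₁) = 77.9/√(32.2×3.94) = 6.92.
Conjugate-depth relation: y₂/y₁ = ½[√(1 + 8Fr₁²) − 1] = ½[√383.7 − 1] = 9.29.
y₂ = 9.29 × 3.94 = 36.6 ft.
q = V₁·y₁ = 77.9 × 3.94 = 307 ft²/s. V₂ = q/y₂ = 307/36.6 = 8.38 ft/s. E₁ = y₁ + V₁²/2g = 98.2 ft; E₂ = y₂ + V₂²/2g = 37.7 ft. ΔE = E₁ − E₂ = 60.5 ft.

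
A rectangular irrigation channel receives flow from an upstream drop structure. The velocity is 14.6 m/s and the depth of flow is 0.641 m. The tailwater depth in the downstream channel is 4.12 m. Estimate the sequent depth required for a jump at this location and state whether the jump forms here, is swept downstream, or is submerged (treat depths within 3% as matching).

Fr₁ = V₁/√(g·y₁) = 14.6/√(9.81×0.641) = 5.82.
Sequent-depth ratio: y₂/y₁ = ½[√(1 + 8Fr₁²) − 1] = ½[√272.2 − 1] = 7.75.
y₂ = 7.75 × 0.641 = 4.97 m.
Tailwater y_tw = 4.12 m: y_tw < y₂, so the jump is swept downstream.

y₂ = 4.97 m; the jump is swept downstream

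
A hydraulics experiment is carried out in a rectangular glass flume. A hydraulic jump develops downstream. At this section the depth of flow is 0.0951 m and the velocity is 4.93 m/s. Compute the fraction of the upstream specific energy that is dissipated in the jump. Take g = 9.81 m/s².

ΔE/E₁ = 0.499 (49.9%)

Fr₁ = V₁/√(g·y₁) = 4.93/√(9.81×0.0951) = 5.10.
From the momentum equation for a rectangular channel, y₂/y₁ = ½[√(1 + 8Fr₁²) − 1] = ½[√209.4 − 1] = 6.74.
y₂ = 6.74 × 0.0951 = 0.641 m.
E₁ = y₁ + V₁²/2g = 1.33 m. ΔE = (y₂ − y₁)³/(4y₁y₂) = 0.666 m. ΔE/E₁ = 0.666/1.33 = 0.499.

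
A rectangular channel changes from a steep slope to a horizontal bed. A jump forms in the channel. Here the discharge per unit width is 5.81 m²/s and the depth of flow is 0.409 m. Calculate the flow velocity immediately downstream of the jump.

V₁ = q/y₁ = 5.81/0.409 = 14.2 m/s. Fr₁ = V₁/√(g·y₁) = 14.2/√(9.81×0.409) = 7.09.
From the momentum equation for a rectangular channel, y₂/y₁ = ½[√(1 + 8Fr₁²) − 1] = ½[√403.3 − 1] = 9.54.
y₂ = 9.54 × 0.409 = 3.90 m.
V₂ = q/y₂ = 5.81/3.90 = 1.49 m/s.

V₂ = 1.49 m/s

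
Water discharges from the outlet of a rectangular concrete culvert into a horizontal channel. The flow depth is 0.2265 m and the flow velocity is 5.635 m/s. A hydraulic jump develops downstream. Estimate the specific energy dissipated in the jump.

Fr₁ = V₁/√(g·y₁) = 5.635/√(9.81×0.2265) = 3.780.
From the momentum equation for a rectangular channel, y₂/y₁ = ½[√(1 + 8Fr₁²) − 1] = ½[√115.32 − 1] = 4.869.
y₂ = 4.869 × 0.2265 = 1.103 m.
q = V₁·y₁ = 5.635 × 0.2265 = 1.276 m²/s. V₂ = q/y₂ = 1.276/1.103 = 1.157 m/s. E₁ = y₁ + V₁²/2g = 1.845 m; E₂ = y₂ + V₂²/2g = 1.171 m. ΔE = E₁ − E₂ = 0.6737 m.

ΔE = 0.6737 m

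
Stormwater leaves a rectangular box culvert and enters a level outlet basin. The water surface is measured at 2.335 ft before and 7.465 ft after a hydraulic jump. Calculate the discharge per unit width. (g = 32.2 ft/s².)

For a rectangular channel the momentum equation gives q² = ½·g·y₁·y₂·(y₁ + y₂) = ½×32.2×2.335×7.465×9.800 = 2750.
q = √2750 = 52.44 ft²/s.

q = 52.44 ft²/s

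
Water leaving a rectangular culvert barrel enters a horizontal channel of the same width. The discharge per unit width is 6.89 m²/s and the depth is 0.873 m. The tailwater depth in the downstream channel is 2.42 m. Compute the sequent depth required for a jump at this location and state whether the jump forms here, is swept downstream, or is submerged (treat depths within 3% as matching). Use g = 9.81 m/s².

y₂ = 2.92 m; the jump is swept downstream

V₁ = q/y₁ = 6.89/0.873 = 7.89 m/s. Fr₁ = V₁/√(g·y₁) = 7.89/√(9.81×0.873) = 2.70.
Conjugate-depth relation: y₂/y₁ = ½[√(1 + 8Fr₁²) − 1] = ½[√59.19 − 1] = 3.35.
y₂ = 3.35 × 0.873 = 2.92 m.
Tailwater y_tw = 2.42 m: y_tw < y₂, so the jump is swept downstream.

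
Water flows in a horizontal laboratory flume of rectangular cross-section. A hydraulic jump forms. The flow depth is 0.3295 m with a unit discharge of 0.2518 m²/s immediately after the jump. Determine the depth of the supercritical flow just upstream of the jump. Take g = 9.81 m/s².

V₂ = q/y₂ = 0.2518/0.3295 = 0.7642 m/s; Fr₂ = V₂/√(g·y₂) = 0.4250.
The Bélanger relation is symmetric: y₁/y₂ = ½[√(1 + 8Fr₂²) − 1] = ½[√2.4453 − 1] = 0.2819.
y₁ = 0.2819 × 0.3295 = 0.09288 m.

y₁ = 0.09288 m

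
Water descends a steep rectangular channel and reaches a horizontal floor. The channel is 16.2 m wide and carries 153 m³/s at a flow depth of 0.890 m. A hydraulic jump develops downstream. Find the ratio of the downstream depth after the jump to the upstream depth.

q = Q/b = 153/16.2 = 9.44 m²/s; V₁ = q/y₁ = 10.6 m/s. Fr₁ = V₁/√(g·y₁) = 3.59.
Conjugate-depth relation: y₂/y₁ = ½[√(1 + 8Fr₁²) − 1] = ½[√104.2 − 1] = 4.60.

y₂/y₁ = 4.60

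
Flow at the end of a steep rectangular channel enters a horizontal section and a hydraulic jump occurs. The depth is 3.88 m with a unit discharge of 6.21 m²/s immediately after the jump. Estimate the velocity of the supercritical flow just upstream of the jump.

V₁ = 13.3 m/s

V₂ = q/y₂ = 6.21/3.88 = 1.60 m/s; Fr₂ = V₂/√(g·y₂) = 0.259.
From the momentum equation (using Fr₂), y₁/y₂ = ½[√(1 + 8Fr₂²) − 1] = ½[√1.538 − 1] = 0.120.
y₁ = 0.120 × 3.88 = 0.466 m.
V₁ = q/y₁ = 6.21/0.466 = 13.3 m/s.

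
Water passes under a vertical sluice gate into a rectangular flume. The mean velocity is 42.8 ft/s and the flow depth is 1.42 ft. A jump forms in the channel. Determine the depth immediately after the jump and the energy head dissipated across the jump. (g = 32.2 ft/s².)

Fr₁ = V₁/√(g·y₁) = 42.8/√(32.2×1.42) = 6.33.
Conjugate-depth relation: y₂/y₁ = ½[√(1 + 8Fr₁²) − 1] = ½[√321.5 − 1] = 8.47.
y₂ = 8.47 × 1.42 = 12.0 ft.
q = V₁·y₁ = 42.8 × 1.42 = 60.8 ft²/s. V₂ = q/y₂ = 60.8/12.0 = 5.06 ft/s. E₁ = y₁ + V₁²/2g = 29.9 ft; E₂ = y₂ + V₂²/2g = 12.4 ft. ΔE = E₁ − E₂ = 17.4 ft.

y₂ = 12.0 ft; ΔE = 17.4 ft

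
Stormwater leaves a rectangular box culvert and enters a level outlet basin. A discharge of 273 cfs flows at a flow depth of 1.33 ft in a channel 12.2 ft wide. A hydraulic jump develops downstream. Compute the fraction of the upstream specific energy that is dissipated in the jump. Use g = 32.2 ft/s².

q = Q/b = 273/12.2 = 22.4 ft²/s; V₁ = q/y₁ = 16.8 ft/s. Fr₁ = V₁/√(g·y₁) = 2.57.
Sequent-depth ratio: y₂/y₁ = ½[√(1 + 8Fr₁²) − 1] = ½[√53.88 − 1] = 3.17.
y₂ = 3.17 × 1.33 = 4.22 ft.
E₁ = y₁ + V₁²/2g = 5.73 ft. ΔE = (y₂ − y₁)³/(4y₁y₂) = 1.07 ft. ΔE/E₁ = 1.07/5.73 = 0.187.

ΔE/E₁ = 0.187 (18.7%)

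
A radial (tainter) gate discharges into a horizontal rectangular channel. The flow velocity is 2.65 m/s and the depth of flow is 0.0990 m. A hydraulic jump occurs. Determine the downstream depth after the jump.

y₂ = 0.330 m

Fr₁ = V₁/√(g·y₁) = 2.65/√(9.81×0.0990) = 2.69.
Conjugate-depth relation: y₂/y₁ = ½[√(1 + 8Fr₁²) − 1] = ½[√58.85 − 1] = 3.34.
y₂ = 3.34 × 0.0990 = 0.330 m.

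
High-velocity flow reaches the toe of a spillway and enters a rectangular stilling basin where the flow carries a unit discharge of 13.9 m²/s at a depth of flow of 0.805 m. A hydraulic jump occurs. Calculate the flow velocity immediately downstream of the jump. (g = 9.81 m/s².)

V₁ = q/y₁ = 13.9/0.805 = 17.3 m/s. Fr₁ = V₁/√(g·y₁) = 17.3/√(9.81×0.805) = 6.14.
From the momentum equation for a rectangular channel, y₂/y₁ = ½[√(1 + 8Fr₁²) − 1] = ½[√303.0 − 1] = 8.20.
y₂ = 8.20 × 0.805 = 6.60 m.
V₂ = q/y₂ = 13.9/6.60 = 2.10 m/s.

V₂ = 2.10 m/s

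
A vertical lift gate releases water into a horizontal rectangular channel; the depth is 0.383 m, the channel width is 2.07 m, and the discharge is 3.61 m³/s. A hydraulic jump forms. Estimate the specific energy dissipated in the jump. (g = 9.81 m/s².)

q = Q/b = 3.61/2.07 = 1.74 m²/s; V₁ = q/y₁ = 4.55 m/s. Fr₁ = V₁/√(g·y₁) = 2.35.
Sequent-depth ratio: y₂/y₁ = ½[√(1 + 8Fr₁²) − 1] = ½[√45.15 − 1] = 2.86.
y₂ = 2.86 × 0.383 = 1.10 m.
Head loss: ΔE = (y₂ − y₁)³/(4y₁y₂) = (1.10 − 0.383)³/(4×0.383×1.10) = 0.361/1.68 = 0.215 m.

ΔE = 0.215 m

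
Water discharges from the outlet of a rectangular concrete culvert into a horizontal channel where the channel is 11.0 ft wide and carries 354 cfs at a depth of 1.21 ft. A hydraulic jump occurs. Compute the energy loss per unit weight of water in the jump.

q = Q/b = 354/11.0 = 32.2 ft²/s; V₁ = q/y₁ = 26.6 ft/s. Fr₁ = V₁/√(g·y₁) = 4.26.
Sequent-depth ratio: y₂/y₁ = ½[√(1 + 8Fr₁²) − 1] = ½[√146.2 − 1] = 5.55.
y₂ = 5.55 × 1.21 = 6.71 ft.
Head loss: ΔE = (y₂ − y₁)³/(4y₁y₂) = (6.71 − 1.21)³/(4×1.21×6.71) = 166/32.5 = 5.13 ft.

ΔE = 5.13 ft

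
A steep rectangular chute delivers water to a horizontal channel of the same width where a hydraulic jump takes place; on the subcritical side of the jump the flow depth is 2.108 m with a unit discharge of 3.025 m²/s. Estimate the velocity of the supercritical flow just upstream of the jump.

V₁ = 8.432 m/s

V₂ = q/y₂ = 3.025/2.108 = 1.435 m/s; Fr₂ = V₂/√(g·y₂) = 0.3156.
The Bélanger relation is symmetric: y₁/y₂ = ½[√(1 + 8Fr₂²) − 1] = ½[√1.7966 − 1] = 0.1702.
y₁ = 0.1702 × 2.108 = 0.3588 m.
V₁ = q/y₁ = 3.025/0.3588 = 8.432 m/s.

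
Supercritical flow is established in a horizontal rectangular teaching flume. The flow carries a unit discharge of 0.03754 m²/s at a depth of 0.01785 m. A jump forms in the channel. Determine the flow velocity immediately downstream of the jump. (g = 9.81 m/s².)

V₁ = q/y₁ = 0.03754/0.01785 = 2.103 m/s. Fr₁ = V₁/√(g·y₁) = 2.103/√(9.81×0.01785) = 5.026.
By Bélanger, y₂/y₁ = ½[√(1 + 8Fr₁²) − 1] = ½[√203.07 − 1] = 6.625.
y₂ = 6.625 × 0.01785 = 0.1183 m.
V₂ = q/y₂ = 0.03754/0.1183 = 0.3174 m/s.

V₂ = 0.3174 m/s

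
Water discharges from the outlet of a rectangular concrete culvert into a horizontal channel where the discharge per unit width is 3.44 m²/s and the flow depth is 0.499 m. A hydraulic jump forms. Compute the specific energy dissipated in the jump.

ΔE = 0.801 m

V₁ = q/y₁ = 3.44/0.499 = 6.89 m/s. Fr₁ = V₁/√(g·y₁) = 6.89/√(9.81×0.499) = 3.12.
Sequent-depth ratio: y₂/y₁ = ½[√(1 + 8Fr₁²) − 1] = ½[√78.67 − 1] = 3.93.
y₂ = 3.93 × 0.499 = 1.96 m.
V₂ = q/y₂ = 3.44/1.96 = 1.75 m/s. E₁ = y₁ + V₁²/2g = 2.92 m; E₂ = y₂ + V₂²/2g = 2.12 m. ΔE = E₁ − E₂ = 0.801 m.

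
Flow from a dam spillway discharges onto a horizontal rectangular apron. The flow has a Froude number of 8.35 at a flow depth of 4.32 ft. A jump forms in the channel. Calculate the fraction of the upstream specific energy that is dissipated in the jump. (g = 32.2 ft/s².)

Fr₁ = 8.35 (given).
From the momentum equation for a rectangular channel, y₂/y₁ = ½[√(1 + 8Fr₁²) − 1] = ½[√558.8 − 1] = 11.3.
y₂ = 11.3 × 4.32 = 48.9 ft.
E₁ = y₁(1 + Fr₁²/2) = 4.32×(1 + 8.35²/2) = 155 ft. ΔE = (y₂ − y₁)³/(4y₁y₂) = 105 ft. ΔE/E₁ = 105/155 = 0.677.

ΔE/E₁ = 0.677 (67.7%)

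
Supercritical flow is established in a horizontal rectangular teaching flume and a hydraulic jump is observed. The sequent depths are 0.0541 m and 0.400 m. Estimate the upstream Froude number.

Fr₁ = 5.57

For a rectangular channel the momentum equation gives q² = ½·g·y₁·y₂·(y₁ + y₂) = ½×9.81×0.0541×0.400×0.454 = 0.0482.
q = √0.0482 = 0.220 m²/s.
V₁ = q/y₁ = 4.06 m/s; Fr₁ = V₁/√(g·y₁) = 5.57.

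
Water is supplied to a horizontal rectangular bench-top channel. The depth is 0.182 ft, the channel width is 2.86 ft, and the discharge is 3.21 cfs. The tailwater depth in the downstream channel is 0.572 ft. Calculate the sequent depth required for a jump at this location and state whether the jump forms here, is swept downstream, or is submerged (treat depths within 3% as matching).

q = Q/b = 3.21/2.86 = 1.12 ft²/s; V₁ = q/y₁ = 6.17 ft/s. Fr₁ = V₁/√(g·y₁) = 2.55.
Sequent-depth ratio: y₂/y₁ = ½[√(1 + 8Fr₁²) − 1] = ½[√52.92 − 1] = 3.14.
y₂ = 3.14 × 0.182 = 0.571 ft.
Tailwater y_tw = 0.572 ft: y_tw ≈ y₂, so the jump forms here.

y₂ = 0.571 ft; the jump forms here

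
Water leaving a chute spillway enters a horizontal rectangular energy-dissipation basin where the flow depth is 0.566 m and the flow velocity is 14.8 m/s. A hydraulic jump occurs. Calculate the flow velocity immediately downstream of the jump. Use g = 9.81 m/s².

V₂ = 1.76 m/s

Fr₁ = V₁/√(g·y₁) = 14.8/√(9.81×0.566) = 6.28.
Conjugate-depth relation: y₂/y₁ = ½[√(1 + 8Fr₁²) − 1] = ½[√316.6 − 1] = 8.40.
y₂ = 8.40 × 0.566 = 4.75 m.
q = V₁·y₁ = 14.8 × 0.566 = 8.38 m²/s.
V₂ = q/y₂ = 8.38/4.75 = 1.76 m/s.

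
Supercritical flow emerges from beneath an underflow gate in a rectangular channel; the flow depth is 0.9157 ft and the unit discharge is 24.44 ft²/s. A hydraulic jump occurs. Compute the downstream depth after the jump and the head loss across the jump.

V₁ = q/y₁ = 24.44/0.9157 = 26.69 ft/s. Fr₁ = V₁/√(g·y₁) = 26.69/√(32.2×0.9157) = 4.915.
Sequent-depth ratio: y₂/y₁ = ½[√(1 + 8Fr₁²) − 1] = ½[√194.28 − 1] = 6.469.
y₂ = 6.469 × 0.9157 = 5.924 ft.
V₂ = q/y₂ = 24.44/5.924 = 4.126 ft/s. E₁ = y₁ + V₁²/2g = 11.98 ft; E₂ = y₂ + V₂²/2g = 6.188 ft. ΔE = E₁ − E₂ = 5.789 ft.

y₂ = 5.924 ft; ΔE = 5.789 ft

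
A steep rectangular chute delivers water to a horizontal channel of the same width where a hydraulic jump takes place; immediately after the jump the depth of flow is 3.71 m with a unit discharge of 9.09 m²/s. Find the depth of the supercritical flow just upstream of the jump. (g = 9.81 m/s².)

y₁ = 0.970 m

V₂ = q/y₂ = 9.09/3.71 = 2.45 m/s; Fr₂ = V₂/√(g·y₂) = 0.406.
The Bélanger relation is symmetric: y₁/y₂ = ½[√(1 + 8Fr₂²) − 1] = ½[√2.320 − 1] = 0.262.
y₁ = 0.262 × 3.71 = 0.970 m.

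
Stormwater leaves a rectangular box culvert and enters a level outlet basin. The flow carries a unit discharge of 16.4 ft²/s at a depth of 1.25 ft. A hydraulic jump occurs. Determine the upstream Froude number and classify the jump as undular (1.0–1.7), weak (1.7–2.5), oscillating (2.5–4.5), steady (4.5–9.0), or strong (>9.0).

Fr₁ = 2.07; weak jump

V₁ = q/y₁ = 16.4/1.25 = 13.1 ft/s. Fr₁ = V₁/√(g·y₁) = 13.1/√(32.2×1.25) = 2.07.
Fr₁ = 2.07 lies in the weak range.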